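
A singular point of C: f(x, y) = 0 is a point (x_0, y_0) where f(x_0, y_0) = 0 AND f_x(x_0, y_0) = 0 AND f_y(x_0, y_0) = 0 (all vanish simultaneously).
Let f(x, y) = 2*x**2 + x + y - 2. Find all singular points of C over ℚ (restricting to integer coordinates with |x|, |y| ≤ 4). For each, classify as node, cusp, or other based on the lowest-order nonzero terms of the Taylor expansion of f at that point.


No singular points in the scanned grid; C is smooth there.

Compute partial derivatives:
  f_x = 4*x + 1.
  f_y = 1.
f_y = 1 is a nonzero constant, so f_y never vanishes: no point (x, y) can satisfy f = f_x = f_y = 0. In particular no (x, y) ∈ {−4, ..., 4}² is singular; the curve is smooth.


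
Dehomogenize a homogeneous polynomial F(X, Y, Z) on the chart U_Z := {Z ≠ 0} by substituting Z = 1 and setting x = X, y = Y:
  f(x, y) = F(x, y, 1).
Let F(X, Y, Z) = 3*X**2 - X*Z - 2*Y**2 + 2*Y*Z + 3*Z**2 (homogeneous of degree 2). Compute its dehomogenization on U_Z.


f(x, y) = 3*x**2 - x - 2*y**2 + 2*y + 3

On U_Z we set Z = 1. Each monomial c·X^i·Y^j·Z^k in F becomes c·x^i·y^j·1^k = c·x^i·y^j.
Substituting Z = 1: F(X, Y, 1) = 3*x**2 - x - 2*y**2 + 2*y + 3.
Note: deg(f) ≤ deg(F) = 2; strict inequality happens when F is divisible by Z (lost terms).


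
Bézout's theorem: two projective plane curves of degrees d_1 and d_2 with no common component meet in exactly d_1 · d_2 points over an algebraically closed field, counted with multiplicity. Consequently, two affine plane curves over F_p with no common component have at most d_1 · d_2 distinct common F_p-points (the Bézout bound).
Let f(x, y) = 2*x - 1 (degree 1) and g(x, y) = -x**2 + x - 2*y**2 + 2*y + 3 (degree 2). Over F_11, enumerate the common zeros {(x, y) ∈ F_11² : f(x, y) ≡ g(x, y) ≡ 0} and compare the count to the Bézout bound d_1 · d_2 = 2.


Common zeros: ∅; count = 0; Bézout bound = 2.

deg(f) = 1, deg(g) = 2, so Bézout bound = 2.
Scan x ∈ F_11. For each x, list the y ∈ F_11 with f(x, y) ≡ 0 and those with g(x, y) ≡ 0 (mod 11); the common zeros in that column are the intersection.
  x = 0: f ≡ 0 at y ∈ ∅; g ≡ 0 at y ∈ ∅; common: ∅.
  x = 1: f ≡ 0 at y ∈ ∅; g ≡ 0 at y ∈ ∅; common: ∅.
  x = 2: f ≡ 0 at y ∈ ∅; g ≡ 0 at y ∈ {3, 9}; common: ∅.
  x = 3: f ≡ 0 at y ∈ ∅; g ≡ 0 at y ∈ ∅; common: ∅.
  x = 4: f ≡ 0 at y ∈ ∅; g ≡ 0 at y ∈ {4, 8}; common: ∅.
  x = 5: f ≡ 0 at y ∈ ∅; g ≡ 0 at y ∈ {6}; common: ∅.
  x = 6: f ≡ 0 at y ∈ {0, 1, 2, 3, 4, 5, 6, 7, 8, 9, 10}; g ≡ 0 at y ∈ ∅; common: ∅.
  x = 7: f ≡ 0 at y ∈ ∅; g ≡ 0 at y ∈ {6}; common: ∅.
  x = 8: f ≡ 0 at y ∈ ∅; g ≡ 0 at y ∈ {4, 8}; common: ∅.
  x = 9: f ≡ 0 at y ∈ ∅; g ≡ 0 at y ∈ ∅; common: ∅.
  x = 10: f ≡ 0 at y ∈ ∅; g ≡ 0 at y ∈ {3, 9}; common: ∅.
Collecting: common zeros = ∅, so the count is 0.
Comparison with the Bézout bound: 0 ≤ 2 = deg(f)·deg(g), as expected for curves with no common component (the affine F_11-count falls short of the bound because intersections may lie at infinity, over extension fields, or carry multiplicity).


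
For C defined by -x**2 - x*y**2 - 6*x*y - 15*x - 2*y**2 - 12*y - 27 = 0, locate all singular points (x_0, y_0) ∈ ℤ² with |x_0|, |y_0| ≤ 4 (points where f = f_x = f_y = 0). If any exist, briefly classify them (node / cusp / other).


Singular points: {(-3, -3)}; classification: node.

Compute partial derivatives:
  f_x = -2*x - y**2 - 6*y - 15.
  f_y = -2*x*y - 6*x - 4*y - 12.
Scan x_0 ∈ {−4, ..., 4}. For each x_0, f_y(x_0, y) is a polynomial in y; find its integer roots y ∈ {−4, ..., 4}, then test f_x and f at those candidates.
  x = -4: f_y(-4, y) = 4*y + 12; vanishes at y ∈ {-3}. (-4, -3): f_x = 2 ≠ 0.
  x = -3: f_y(-3, y) = 2*y + 6; vanishes at y ∈ {-3}. (-3, -3): f_x = 0, f = 0 — SINGULAR.
  x = -2: f_y(-2, y) = 0; vanishes at y ∈ {-4, -3, -2, -1, 0, 1, 2, 3, 4}. (-2, -4): f_x = -3 ≠ 0; (-2, -3): f_x = -2 ≠ 0; (-2, -2): f_x = -3 ≠ 0; (-2, -1): f_x = -6 ≠ 0; (-2, 0): f_x = -11 ≠ 0; (-2, 1): f_x = -18 ≠ 0; (-2, 2): f_x = -27 ≠ 0; (-2, 3): f_x = -38 ≠ 0; (-2, 4): f_x = -51 ≠ 0.
  x = -1: f_y(-1, y) = -2*y - 6; vanishes at y ∈ {-3}. (-1, -3): f_x = -4 ≠ 0.
  x = 0: f_y(0, y) = -4*y - 12; vanishes at y ∈ {-3}. (0, -3): f_x = -6 ≠ 0.
  x = 1: f_y(1, y) = -6*y - 18; vanishes at y ∈ {-3}. (1, -3): f_x = -8 ≠ 0.
  x = 2: f_y(2, y) = -8*y - 24; vanishes at y ∈ {-3}. (2, -3): f_x = -10 ≠ 0.
  x = 3: f_y(3, y) = -10*y - 30; vanishes at y ∈ {-3}. (3, -3): f_x = -12 ≠ 0.
  x = 4: f_y(4, y) = -12*y - 36; vanishes at y ∈ {-3}. (4, -3): f_x = -14 ≠ 0.
Only singular point on the grid: (-3, -3).
Classify: substitute x = -3 + u, y = -3 + v and expand: f = -u**2 - u*v**2 + v**2.
No constant or linear terms (consistent with a singular point). Quadratic part: -u**2 + v**2. Cubic part: -u*v**2.
The quadratic part v**2 - u**2 = (v − u)(v + u) splits into two distinct linear factors, so there are two distinct tangent lines y − -3 = ±(x − -3) — this is a node (ordinary double point).
Classification: node.


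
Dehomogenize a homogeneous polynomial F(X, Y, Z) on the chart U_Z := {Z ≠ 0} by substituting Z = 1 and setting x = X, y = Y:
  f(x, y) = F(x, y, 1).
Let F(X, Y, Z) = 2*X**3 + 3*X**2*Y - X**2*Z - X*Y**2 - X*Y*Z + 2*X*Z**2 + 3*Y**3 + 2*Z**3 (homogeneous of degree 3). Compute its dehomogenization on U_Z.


f(x, y) = 2*x**3 + 3*x**2*y - x**2 - x*y**2 - x*y + 2*x + 3*y**3 + 2

On U_Z we set Z = 1. Each monomial c·X^i·Y^j·Z^k in F becomes c·x^i·y^j·1^k = c·x^i·y^j.
Substituting Z = 1: F(X, Y, 1) = 2*x**3 + 3*x**2*y - x**2 - x*y**2 - x*y + 2*x + 3*y**3 + 2.
Note: deg(f) ≤ deg(F) = 3; strict inequality happens when F is divisible by Z (lost terms).


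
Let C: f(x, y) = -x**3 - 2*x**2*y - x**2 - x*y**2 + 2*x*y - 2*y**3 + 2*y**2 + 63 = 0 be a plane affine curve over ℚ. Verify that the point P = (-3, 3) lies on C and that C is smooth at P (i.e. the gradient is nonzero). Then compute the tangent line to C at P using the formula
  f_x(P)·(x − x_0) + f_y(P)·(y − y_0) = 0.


Tangent line at P: 12*x - 48*y + 180 = 0.

Step 1: f(-3, 3) = 0, so P lies on C.
Step 2: partial derivatives
  f_x(x, y) = -3*x**2 - 4*x*y - 2*x - y**2 + 2*y, f_y(x, y) = -2*x**2 - 2*x*y + 2*x - 6*y**2 + 4*y.
  f_x(P) = 12, f_y(P) = -48 (gradient nonzero, so P is smooth).
Step 3: tangent line at P: 12·(x − -3) + -48·(y − 3) = 0.
Expanding: 12*x - 48*y + 180 = 0.


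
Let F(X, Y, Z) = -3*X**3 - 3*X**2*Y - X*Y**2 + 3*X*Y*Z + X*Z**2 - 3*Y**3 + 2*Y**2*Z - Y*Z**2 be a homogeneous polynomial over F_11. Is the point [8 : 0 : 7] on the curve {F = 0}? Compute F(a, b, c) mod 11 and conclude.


F(8,0,7) ≡ 0 (mod 11); P is on the curve.

Evaluate F(8, 0, 7) term-by-term (mod 11).
  -3*X**3 ↦ -3·512·1·1 = -1536
  -3*X**2*Y ↦ -3·64·0·1 = 0
  -X*Y**2 ↦ -1·8·0·1 = 0
  3*X*Y*Z ↦ 3·8·0·7 = 0
  X*Z**2 ↦ 1·8·1·49 = 392
  -3*Y**3 ↦ -3·1·0·1 = 0
  2*Y**2*Z ↦ 2·1·0·7 = 0
  -Y*Z**2 ↦ -1·1·0·49 = 0
Sum: F(8, 0, 7) = (-1536) + (0) + (0) + (0) + (392) + (0) + (0) + (0) = -1144.
Reducing mod 11: -1144 ≡ 0 (mod 11).
Since F(a, b, c) ≡ 0 (mod 11), P lies on the curve.


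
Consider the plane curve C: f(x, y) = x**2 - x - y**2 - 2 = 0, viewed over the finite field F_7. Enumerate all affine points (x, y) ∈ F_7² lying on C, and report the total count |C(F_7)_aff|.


Affine F_7-points: {(2, 0), (3, 2), (3, 5), (5, 2), (5, 5), (6, 0)}; count = 6.

For each of the 49 pairs (x, y) ∈ F_7², evaluate f(x, y) mod 7. Record the zeros.
  x = 0: [0↦5, 1↦4, 2↦1, 3↦3, 4↦3, 5↦1, 6↦4]  zeros at y ∈ ∅
  x = 1: [0↦5, 1↦4, 2↦1, 3↦3, 4↦3, 5↦1, 6↦4]  zeros at y ∈ ∅
  x = 2: [0↦0, 1↦6, 2↦3, 3↦5, 4↦5, 5↦3, 6↦6]  zeros at y ∈ {0}
  x = 3: [0↦4, 1↦3, 2↦0, 3↦2, 4↦2, 5↦0, 6↦3]  zeros at y ∈ {2, 5}
  x = 4: [0↦3, 1↦2, 2↦6, 3↦1, 4↦1, 5↦6, 6↦2]  zeros at y ∈ ∅
  x = 5: [0↦4, 1↦3, 2↦0, 3↦2, 4↦2, 5↦0, 6↦3]  zeros at y ∈ {2, 5}
  x = 6: [0↦0, 1↦6, 2↦3, 3↦5, 4↦5, 5↦3, 6↦6]  zeros at y ∈ {0}
Collecting zeros: affine points = {(2, 0), (3, 2), (3, 5), (5, 2), (5, 5), (6, 0)}.
Total count |C(F_7)_aff| = 6.


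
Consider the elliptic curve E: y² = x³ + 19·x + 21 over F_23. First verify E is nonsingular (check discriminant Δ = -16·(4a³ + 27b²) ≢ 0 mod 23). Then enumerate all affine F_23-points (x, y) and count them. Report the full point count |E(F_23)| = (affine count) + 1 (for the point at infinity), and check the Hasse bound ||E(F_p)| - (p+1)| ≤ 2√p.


Affine points = {(1, 8), (1, 15), (3, 6), (3, 17), (4, 0), (6, 11), (6, 12), (8, 8), (8, 15), (9, 1), (9, 22), (13, 2), (13, 21), (14, 8), (14, 15), (15, 1), (15, 22), (17, 6), (17, 17), (18, 10), (18, 13), (20, 11), (20, 12), (22, 1), (22, 22)}; affine count = 25; |E(F_23)| = 26.

Discriminant check: Δ ∝ 4a³ + 27b² = 4·19³ + 27·21² = 4·6859 + 27·441 ≡ 13 (mod 23). Nonzero ⇒ E is nonsingular.
For each x ∈ F_23, compute rhs = x³ + 19·x + 21 mod 23, then count y ∈ F_23 with y² ≡ rhs.
  x = 0: rhs = 21, matching y values: none (0 points).
  x = 1: rhs = 18, matching y values: 8, 15 (2 points).
  x = 2: rhs = 21, matching y values: none (0 points).
  x = 3: rhs = 13, matching y values: 6, 17 (2 points).
  x = 4: rhs = 0, matching y values: 0 (1 points).
  x = 5: rhs = 11, matching y values: none (0 points).
  x = 6: rhs = 6, matching y values: 11, 12 (2 points).
  x = 7: rhs = 14, matching y values: none (0 points).
  x = 8: rhs = 18, matching y values: 8, 15 (2 points).
  x = 9: rhs = 1, matching y values: 1, 22 (2 points).
  x = 10: rhs = 15, matching y values: none (0 points).
  x = 11: rhs = 20, matching y values: none (0 points).
  x = 12: rhs = 22, matching y values: none (0 points).
  x = 13: rhs = 4, matching y values: 2, 21 (2 points).
  x = 14: rhs = 18, matching y values: 8, 15 (2 points).
  x = 15: rhs = 1, matching y values: 1, 22 (2 points).
  x = 16: rhs = 5, matching y values: none (0 points).
  x = 17: rhs = 13, matching y values: 6, 17 (2 points).
  x = 18: rhs = 8, matching y values: 10, 13 (2 points).
  x = 19: rhs = 19, matching y values: none (0 points).
  x = 20: rhs = 6, matching y values: 11, 12 (2 points).
  x = 21: rhs = 21, matching y values: none (0 points).
  x = 22: rhs = 1, matching y values: 1, 22 (2 points).
Total affine count: 25.
Full point count |E(F_23)| = 25 + 1 = 26.
Hasse bound: |26 − (23+1)| = |2| = 2 ≤ 2√23 ≈ 9.5917 ✓.


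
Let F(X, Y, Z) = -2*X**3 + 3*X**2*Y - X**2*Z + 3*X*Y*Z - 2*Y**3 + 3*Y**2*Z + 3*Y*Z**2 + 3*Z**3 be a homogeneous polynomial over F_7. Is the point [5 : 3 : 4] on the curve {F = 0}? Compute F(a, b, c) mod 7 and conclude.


F(5,3,4) ≡ 4 (mod 7); P is NOT on the curve.

Evaluate F(5, 3, 4) term-by-term (mod 7).
  -2*X**3 ↦ -2·125·1·1 = -250
  3*X**2*Y ↦ 3·25·3·1 = 225
  -X**2*Z ↦ -1·25·1·4 = -100
  3*X*Y*Z ↦ 3·5·3·4 = 180
  -2*Y**3 ↦ -2·1·27·1 = -54
  3*Y**2*Z ↦ 3·1·9·4 = 108
  3*Y*Z**2 ↦ 3·1·3·16 = 144
  3*Z**3 ↦ 3·1·1·64 = 192
Sum: F(5, 3, 4) = (-250) + (225) + (-100) + (180) + (-54) + (108) + (144) + (192) = 445.
Reducing mod 7: 445 ≡ 4 (mod 7).
Since F(a, b, c) ≡ 4 ≠ 0 (mod 7), P does NOT lie on the curve.


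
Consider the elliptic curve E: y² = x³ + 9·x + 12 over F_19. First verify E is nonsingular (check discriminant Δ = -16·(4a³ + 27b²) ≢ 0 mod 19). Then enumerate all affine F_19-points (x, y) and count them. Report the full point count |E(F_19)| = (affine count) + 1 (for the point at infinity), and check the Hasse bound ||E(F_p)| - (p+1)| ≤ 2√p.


Affine points = {(2, 0), (3, 3), (3, 16), (4, 6), (4, 13), (5, 7), (5, 12), (6, 4), (6, 15), (7, 0), (8, 8), (8, 11), (9, 9), (9, 10), (10, 0), (11, 6), (11, 13), (12, 9), (12, 10), (15, 8), (15, 11), (17, 9), (17, 10)}; affine count = 23; |E(F_19)| = 24.

Discriminant check: Δ ∝ 4a³ + 27b² = 4·9³ + 27·12² = 4·729 + 27·144 ≡ 2 (mod 19). Nonzero ⇒ E is nonsingular.
For each x ∈ F_19, compute rhs = x³ + 9·x + 12 mod 19, then count y ∈ F_19 with y² ≡ rhs.
  x = 0: rhs = 12, matching y values: none (0 points).
  x = 1: rhs = 3, matching y values: none (0 points).
  x = 2: rhs = 0, matching y values: 0 (1 points).
  x = 3: rhs = 9, matching y values: 3, 16 (2 points).
  x = 4: rhs = 17, matching y values: 6, 13 (2 points).
  x = 5: rhs = 11, matching y values: 7, 12 (2 points).
  x = 6: rhs = 16, matching y values: 4, 15 (2 points).
  x = 7: rhs = 0, matching y values: 0 (1 points).
  x = 8: rhs = 7, matching y values: 8, 11 (2 points).
  x = 9: rhs = 5, matching y values: 9, 10 (2 points).
  x = 10: rhs = 0, matching y values: 0 (1 points).
  x = 11: rhs = 17, matching y values: 6, 13 (2 points).
  x = 12: rhs = 5, matching y values: 9, 10 (2 points).
  x = 13: rhs = 8, matching y values: none (0 points).
  x = 14: rhs = 13, matching y values: none (0 points).
  x = 15: rhs = 7, matching y values: 8, 11 (2 points).
  x = 16: rhs = 15, matching y values: none (0 points).
  x = 17: rhs = 5, matching y values: 9, 10 (2 points).
  x = 18: rhs = 2, matching y values: none (0 points).
Total affine count: 23.
Full point count |E(F_19)| = 23 + 1 = 24.
Hasse bound: |24 − (19+1)| = |4| = 4 ≤ 2√19 ≈ 8.7178 ✓.


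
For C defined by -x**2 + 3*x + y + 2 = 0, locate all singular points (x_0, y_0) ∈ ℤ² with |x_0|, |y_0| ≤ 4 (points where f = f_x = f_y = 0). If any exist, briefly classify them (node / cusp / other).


No singular points in the scanned grid; C is smooth there.

Compute partial derivatives:
  f_x = 3 - 2*x.
  f_y = 1.
f_y = 1 is a nonzero constant, so f_y never vanishes: no point (x, y) can satisfy f = f_x = f_y = 0. In particular no (x, y) ∈ {−4, ..., 4}² is singular; the curve is smooth.


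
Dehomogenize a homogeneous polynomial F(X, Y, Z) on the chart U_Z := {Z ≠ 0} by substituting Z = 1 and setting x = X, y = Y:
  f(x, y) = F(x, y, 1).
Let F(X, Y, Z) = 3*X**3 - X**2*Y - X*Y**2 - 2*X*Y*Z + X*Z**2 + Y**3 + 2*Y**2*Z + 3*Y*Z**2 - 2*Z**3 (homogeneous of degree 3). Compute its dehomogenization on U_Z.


f(x, y) = 3*x**3 - x**2*y - x*y**2 - 2*x*y + x + y**3 + 2*y**2 + 3*y - 2

On U_Z we set Z = 1. Each monomial c·X^i·Y^j·Z^k in F becomes c·x^i·y^j·1^k = c·x^i·y^j.
Substituting Z = 1: F(X, Y, 1) = 3*x**3 - x**2*y - x*y**2 - 2*x*y + x + y**3 + 2*y**2 + 3*y - 2.
Note: deg(f) ≤ deg(F) = 3; strict inequality happens when F is divisible by Z (lost terms).


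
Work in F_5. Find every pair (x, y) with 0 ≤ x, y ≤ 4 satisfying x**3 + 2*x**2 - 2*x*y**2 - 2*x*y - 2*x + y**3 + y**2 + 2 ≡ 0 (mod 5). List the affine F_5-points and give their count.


Affine F_5-points: {(1, 3), (3, 3), (4, 0), (4, 3), (4, 4)}; count = 5.

For each of the 25 pairs (x, y) ∈ F_5², evaluate f(x, y) mod 5. Record the zeros.
  x = 0: [0↦2, 1↦4, 2↦4, 3↦3, 4↦2]  zeros at y ∈ ∅
  x = 1: [0↦3, 1↦1, 2↦3, 3↦0, 4↦3]  zeros at y ∈ {3}
  x = 2: [0↦4, 1↦3, 2↦2, 3↦2, 4↦4]  zeros at y ∈ ∅
  x = 3: [0↦1, 1↦1, 2↦2, 3↦0, 4↦1]  zeros at y ∈ {3}
  x = 4: [0↦0, 1↦1, 2↦4, 3↦0, 4↦0]  zeros at y ∈ {0, 3, 4}
Collecting zeros: affine points = {(1, 3), (3, 3), (4, 0), (4, 3), (4, 4)}.
Total count |C(F_5)_aff| = 5.


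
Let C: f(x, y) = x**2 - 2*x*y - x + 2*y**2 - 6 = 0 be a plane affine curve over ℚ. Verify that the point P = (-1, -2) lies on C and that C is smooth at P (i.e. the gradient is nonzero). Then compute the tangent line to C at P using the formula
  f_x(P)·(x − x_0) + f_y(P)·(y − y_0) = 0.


Tangent line at P: x - 6*y - 11 = 0.

Step 1: f(-1, -2) = 0, so P lies on C.
Step 2: partial derivatives
  f_x(x, y) = 2*x - 2*y - 1, f_y(x, y) = -2*x + 4*y.
  f_x(P) = 1, f_y(P) = -6 (gradient nonzero, so P is smooth).
Step 3: tangent line at P: 1·(x − -1) + -6·(y − -2) = 0.
Expanding: x - 6*y - 11 = 0.


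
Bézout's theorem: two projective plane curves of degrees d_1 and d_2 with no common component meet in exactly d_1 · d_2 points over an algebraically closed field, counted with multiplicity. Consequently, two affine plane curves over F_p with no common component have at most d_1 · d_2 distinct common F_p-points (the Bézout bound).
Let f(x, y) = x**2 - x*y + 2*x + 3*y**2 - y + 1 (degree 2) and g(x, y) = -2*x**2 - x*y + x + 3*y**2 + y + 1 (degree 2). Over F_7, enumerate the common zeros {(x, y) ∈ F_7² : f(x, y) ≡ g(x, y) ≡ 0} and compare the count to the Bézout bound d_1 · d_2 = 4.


Common zeros: ∅; count = 0; Bézout bound = 4.

deg(f) = 2, deg(g) = 2, so Bézout bound = 4.
Scan x ∈ F_7. For each x, list the y ∈ F_7 with f(x, y) ≡ 0 and those with g(x, y) ≡ 0 (mod 7); the common zeros in that column are the intersection.
  x = 0: f ≡ 0 at y ∈ ∅; g ≡ 0 at y ∈ ∅; common: ∅.
  x = 1: f ≡ 0 at y ∈ ∅; g ≡ 0 at y ∈ {0}; common: ∅.
  x = 2: f ≡ 0 at y ∈ ∅; g ≡ 0 at y ∈ ∅; common: ∅.
  x = 3: f ≡ 0 at y ∈ ∅; g ≡ 0 at y ∈ {0, 3}; common: ∅.
  x = 4: f ≡ 0 at y ∈ ∅; g ≡ 0 at y ∈ {2, 6}; common: ∅.
  x = 5: f ≡ 0 at y ∈ ∅; g ≡ 0 at y ∈ ∅; common: ∅.
  x = 6: f ≡ 0 at y ∈ {0}; g ≡ 0 at y ∈ {2}; common: ∅.
Collecting: common zeros = ∅, so the count is 0.
Comparison with the Bézout bound: 0 ≤ 4 = deg(f)·deg(g), as expected for curves with no common component (the affine F_7-count falls short of the bound because intersections may lie at infinity, over extension fields, or carry multiplicity).


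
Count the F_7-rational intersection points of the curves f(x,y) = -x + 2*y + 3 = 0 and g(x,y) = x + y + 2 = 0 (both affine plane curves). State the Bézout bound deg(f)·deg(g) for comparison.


Common zeros: {(2, 3)}; count = 1; Bézout bound = 1.

deg(f) = 1, deg(g) = 1, so Bézout bound = 1.
Scan x ∈ F_7. For each x, list the y ∈ F_7 with f(x, y) ≡ 0 and those with g(x, y) ≡ 0 (mod 7); the common zeros in that column are the intersection.
  x = 0: f ≡ 0 at y ∈ {2}; g ≡ 0 at y ∈ {5}; common: ∅.
  x = 1: f ≡ 0 at y ∈ {6}; g ≡ 0 at y ∈ {4}; common: ∅.
  x = 2: f ≡ 0 at y ∈ {3}; g ≡ 0 at y ∈ {3}; common: {3}.
  x = 3: f ≡ 0 at y ∈ {0}; g ≡ 0 at y ∈ {2}; common: ∅.
  x = 4: f ≡ 0 at y ∈ {4}; g ≡ 0 at y ∈ {1}; common: ∅.
  x = 5: f ≡ 0 at y ∈ {1}; g ≡ 0 at y ∈ {0}; common: ∅.
  x = 6: f ≡ 0 at y ∈ {5}; g ≡ 0 at y ∈ {6}; common: ∅.
Collecting: common zeros = {(2, 3)}, so the count is 1.
Comparison with the Bézout bound: 1 ≤ 1 = deg(f)·deg(g), as expected for curves with no common component (the bound is attained).


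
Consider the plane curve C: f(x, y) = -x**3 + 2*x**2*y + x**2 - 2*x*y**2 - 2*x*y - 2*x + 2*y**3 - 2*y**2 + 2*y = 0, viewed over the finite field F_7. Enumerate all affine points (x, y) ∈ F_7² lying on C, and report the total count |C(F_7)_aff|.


Affine F_7-points: {(0, 0), (0, 3), (0, 5), (1, 4), (3, 3), (4, 0), (4, 2), (4, 3)}; count = 8.

For each of the 49 pairs (x, y) ∈ F_7², evaluate f(x, y) mod 7. Record the zeros.
  x = 0: [0↦0, 1↦2, 2↦5, 3↦0, 4↦6, 5↦0, 6↦1]  zeros at y ∈ {0, 3, 5}
  x = 1: [0↦5, 1↦5, 2↦2, 3↦1, 4↦0, 5↦4, 6↦4]  zeros at y ∈ {4}
  x = 2: [0↦6, 1↦1, 2↦3, 3↦3, 4↦6, 5↦3, 6↦6]  zeros at y ∈ ∅
  x = 3: [0↦4, 1↦5, 2↦2, 3↦0, 4↦4, 5↦5, 6↦1]  zeros at y ∈ {3}
  x = 4: [0↦0, 1↦4, 2↦0, 3↦0, 4↦2, 5↦4, 6↦4]  zeros at y ∈ {0, 2, 3}
  x = 5: [0↦2, 1↦6, 2↦5, 3↦4, 4↦1, 5↦1, 6↦2]  zeros at y ∈ ∅
  x = 6: [0↦4, 1↦5, 2↦4, 3↦6, 4↦2, 5↦4, 6↦3]  zeros at y ∈ ∅
Collecting zeros: affine points = {(0, 0), (0, 3), (0, 5), (1, 4), (3, 3), (4, 0), (4, 2), (4, 3)}.
Total count |C(F_7)_aff| = 8.


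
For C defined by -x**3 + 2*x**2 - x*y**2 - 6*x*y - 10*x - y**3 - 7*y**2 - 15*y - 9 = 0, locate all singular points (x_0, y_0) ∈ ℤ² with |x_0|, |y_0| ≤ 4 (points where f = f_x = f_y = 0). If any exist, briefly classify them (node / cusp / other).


Singular points: {(1, -3)}; classification: node.

Compute partial derivatives:
  f_x = -3*x**2 + 4*x - y**2 - 6*y - 10.
  f_y = -2*x*y - 6*x - 3*y**2 - 14*y - 15.
Scan x_0 ∈ {−4, ..., 4}. For each x_0, f_y(x_0, y) is a polynomial in y; find its integer roots y ∈ {−4, ..., 4}, then test f_x and f at those candidates.
  x = -4: f_y(-4, y) = -3*y**2 - 6*y + 9; vanishes at y ∈ {-3, 1}. (-4, -3): f_x = -65 ≠ 0; (-4, 1): f_x = -81 ≠ 0.
  x = -3: f_y(-3, y) = -3*y**2 - 8*y + 3; vanishes at y ∈ {-3}. (-3, -3): f_x = -40 ≠ 0.
  x = -2: f_y(-2, y) = -3*y**2 - 10*y - 3; vanishes at y ∈ {-3}. (-2, -3): f_x = -21 ≠ 0.
  x = -1: f_y(-1, y) = -3*y**2 - 12*y - 9; vanishes at y ∈ {-3, -1}. (-1, -3): f_x = -8 ≠ 0; (-1, -1): f_x = -12 ≠ 0.
  x = 0: f_y(0, y) = -3*y**2 - 14*y - 15; vanishes at y ∈ {-3}. (0, -3): f_x = -1 ≠ 0.
  x = 1: f_y(1, y) = -3*y**2 - 16*y - 21; vanishes at y ∈ {-3}. (1, -3): f_x = 0, f = 0 — SINGULAR.
  x = 2: f_y(2, y) = -3*y**2 - 18*y - 27; vanishes at y ∈ {-3}. (2, -3): f_x = -5 ≠ 0.
  x = 3: f_y(3, y) = -3*y**2 - 20*y - 33; vanishes at y ∈ {-3}. (3, -3): f_x = -16 ≠ 0.
  x = 4: f_y(4, y) = -3*y**2 - 22*y - 39; vanishes at y ∈ {-3}. (4, -3): f_x = -33 ≠ 0.
Only singular point on the grid: (1, -3).
Classify: substitute x = 1 + u, y = -3 + v and expand: f = -u**3 - u**2 - u*v**2 - v**3 + v**2.
No constant or linear terms (consistent with a singular point). Quadratic part: -u**2 + v**2. Cubic part: -u**3 - u*v**2 - v**3.
The quadratic part v**2 - u**2 = (v − u)(v + u) splits into two distinct linear factors, so there are two distinct tangent lines y − -3 = ±(x − 1) — this is a node (ordinary double point).
Classification: node.


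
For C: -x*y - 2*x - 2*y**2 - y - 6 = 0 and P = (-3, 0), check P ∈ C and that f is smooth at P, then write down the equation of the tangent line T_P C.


Tangent line at P: -2*x + 2*y - 6 = 0.

Step 1: f(-3, 0) = 0, so P lies on C.
Step 2: partial derivatives
  f_x(x, y) = -y - 2, f_y(x, y) = -x - 4*y - 1.
  f_x(P) = -2, f_y(P) = 2 (gradient nonzero, so P is smooth).
Step 3: tangent line at P: -2·(x − -3) + 2·(y − 0) = 0.
Expanding: -2*x + 2*y - 6 = 0.


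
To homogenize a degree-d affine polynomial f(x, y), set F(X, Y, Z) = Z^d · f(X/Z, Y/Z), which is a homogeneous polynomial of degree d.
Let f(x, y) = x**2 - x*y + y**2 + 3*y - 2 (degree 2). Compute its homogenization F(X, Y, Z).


F(X, Y, Z) = X**2 - X*Y + Y**2 + 3*Y*Z - 2*Z**2

deg(f) = 2.
Substitute x = X/Z, y = Y/Z into f, then multiply by Z^2.
  monomial 1·x^2·y^0 ↦ 1·X^2·Y^0·Z^0.
  monomial -1·x^1·y^1 ↦ -1·X^1·Y^1·Z^0.
  monomial 1·x^0·y^2 ↦ 1·X^0·Y^2·Z^0.
  monomial 3·x^0·y^1 ↦ 3·X^0·Y^1·Z^1.
  monomial -2·x^0·y^0 ↦ -2·X^0·Y^0·Z^2.
Collecting: F(X, Y, Z) = X**2 - X*Y + Y**2 + 3*Y*Z - 2*Z**2.


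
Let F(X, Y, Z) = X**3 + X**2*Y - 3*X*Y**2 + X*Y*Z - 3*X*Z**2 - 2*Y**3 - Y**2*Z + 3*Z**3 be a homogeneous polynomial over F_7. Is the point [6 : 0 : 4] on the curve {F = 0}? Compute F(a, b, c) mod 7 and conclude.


F(6,0,4) ≡ 1 (mod 7); P is NOT on the curve.

Evaluate F(6, 0, 4) term-by-term (mod 7).
  X**3 ↦ 1·216·1·1 = 216
  X**2*Y ↦ 1·36·0·1 = 0
  -3*X*Y**2 ↦ -3·6·0·1 = 0
  X*Y*Z ↦ 1·6·0·4 = 0
  -3*X*Z**2 ↦ -3·6·1·16 = -288
  -2*Y**3 ↦ -2·1·0·1 = 0
  -Y**2*Z ↦ -1·1·0·4 = 0
  3*Z**3 ↦ 3·1·1·64 = 192
Sum: F(6, 0, 4) = (216) + (0) + (0) + (0) + (-288) + (0) + (0) + (192) = 120.
Reducing mod 7: 120 ≡ 1 (mod 7).
Since F(a, b, c) ≡ 1 ≠ 0 (mod 7), P does NOT lie on the curve.


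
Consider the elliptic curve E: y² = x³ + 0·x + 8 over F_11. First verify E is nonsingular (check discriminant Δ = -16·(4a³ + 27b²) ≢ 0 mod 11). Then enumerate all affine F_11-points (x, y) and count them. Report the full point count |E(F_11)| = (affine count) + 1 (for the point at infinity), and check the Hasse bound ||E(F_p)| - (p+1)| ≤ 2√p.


Affine points = {(1, 3), (1, 8), (2, 4), (2, 7), (5, 1), (5, 10), (6, 2), (6, 9), (8, 5), (8, 6), (9, 0)}; affine count = 11; |E(F_11)| = 12.

Discriminant check: Δ ∝ 4a³ + 27b² = 4·0³ + 27·8² = 4·0 + 27·64 ≡ 1 (mod 11). Nonzero ⇒ E is nonsingular.
For each x ∈ F_11, compute rhs = x³ + 0·x + 8 mod 11, then count y ∈ F_11 with y² ≡ rhs.
  x = 0: rhs = 8, matching y values: none (0 points).
  x = 1: rhs = 9, matching y values: 3, 8 (2 points).
  x = 2: rhs = 5, matching y values: 4, 7 (2 points).
  x = 3: rhs = 2, matching y values: none (0 points).
  x = 4: rhs = 6, matching y values: none (0 points).
  x = 5: rhs = 1, matching y values: 1, 10 (2 points).
  x = 6: rhs = 4, matching y values: 2, 9 (2 points).
  x = 7: rhs = 10, matching y values: none (0 points).
  x = 8: rhs = 3, matching y values: 5, 6 (2 points).
  x = 9: rhs = 0, matching y values: 0 (1 points).
  x = 10: rhs = 7, matching y values: none (0 points).
Total affine count: 11.
Full point count |E(F_11)| = 11 + 1 = 12.
Hasse bound: |12 − (11+1)| = |0| = 0 ≤ 2√11 ≈ 6.6332 ✓.


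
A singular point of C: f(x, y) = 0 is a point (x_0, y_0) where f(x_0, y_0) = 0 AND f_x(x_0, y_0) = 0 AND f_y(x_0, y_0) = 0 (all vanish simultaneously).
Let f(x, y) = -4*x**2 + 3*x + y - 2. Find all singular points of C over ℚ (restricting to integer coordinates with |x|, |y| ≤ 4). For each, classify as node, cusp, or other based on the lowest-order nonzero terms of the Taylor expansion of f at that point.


No singular points in the scanned grid; C is smooth there.

Compute partial derivatives:
  f_x = 3 - 8*x.
  f_y = 1.
f_y = 1 is a nonzero constant, so f_y never vanishes: no point (x, y) can satisfy f = f_x = f_y = 0. In particular no (x, y) ∈ {−4, ..., 4}² is singular; the curve is smooth.


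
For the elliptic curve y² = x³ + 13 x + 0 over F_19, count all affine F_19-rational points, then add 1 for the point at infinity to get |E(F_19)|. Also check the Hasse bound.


Affine points = {(0, 0), (3, 3), (3, 16), (5, 0), (6, 3), (6, 16), (7, 4), (7, 15), (10, 3), (10, 16), (11, 7), (11, 12), (14, 0), (15, 6), (15, 13), (17, 2), (17, 17), (18, 9), (18, 10)}; affine count = 19; |E(F_19)| = 20.

Discriminant check: Δ ∝ 4a³ + 27b² = 4·13³ + 27·0² = 4·2197 + 27·0 ≡ 10 (mod 19). Nonzero ⇒ E is nonsingular.
For each x ∈ F_19, compute rhs = x³ + 13·x + 0 mod 19, then count y ∈ F_19 with y² ≡ rhs.
  x = 0: rhs = 0, matching y values: 0 (1 points).
  x = 1: rhs = 14, matching y values: none (0 points).
  x = 2: rhs = 15, matching y values: none (0 points).
  x = 3: rhs = 9, matching y values: 3, 16 (2 points).
  x = 4: rhs = 2, matching y values: none (0 points).
  x = 5: rhs = 0, matching y values: 0 (1 points).
  x = 6: rhs = 9, matching y values: 3, 16 (2 points).
  x = 7: rhs = 16, matching y values: 4, 15 (2 points).
  x = 8: rhs = 8, matching y values: none (0 points).
  x = 9: rhs = 10, matching y values: none (0 points).
  x = 10: rhs = 9, matching y values: 3, 16 (2 points).
  x = 11: rhs = 11, matching y values: 7, 12 (2 points).
  x = 12: rhs = 3, matching y values: none (0 points).
  x = 13: rhs = 10, matching y values: none (0 points).
  x = 14: rhs = 0, matching y values: 0 (1 points).
  x = 15: rhs = 17, matching y values: 6, 13 (2 points).
  x = 16: rhs = 10, matching y values: none (0 points).
  x = 17: rhs = 4, matching y values: 2, 17 (2 points).
  x = 18: rhs = 5, matching y values: 9, 10 (2 points).
Total affine count: 19.
Full point count |E(F_19)| = 19 + 1 = 20.
Hasse bound: |20 − (19+1)| = |0| = 0 ≤ 2√19 ≈ 8.7178 ✓.


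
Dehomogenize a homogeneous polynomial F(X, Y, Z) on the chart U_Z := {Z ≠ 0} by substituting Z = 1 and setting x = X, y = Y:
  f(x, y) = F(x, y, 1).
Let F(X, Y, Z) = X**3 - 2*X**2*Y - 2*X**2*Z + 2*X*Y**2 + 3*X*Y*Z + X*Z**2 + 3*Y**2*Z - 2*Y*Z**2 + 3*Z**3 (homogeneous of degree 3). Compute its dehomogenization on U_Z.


f(x, y) = x**3 - 2*x**2*y - 2*x**2 + 2*x*y**2 + 3*x*y + x + 3*y**2 - 2*y + 3

On U_Z we set Z = 1. Each monomial c·X^i·Y^j·Z^k in F becomes c·x^i·y^j·1^k = c·x^i·y^j.
Substituting Z = 1: F(X, Y, 1) = x**3 - 2*x**2*y - 2*x**2 + 2*x*y**2 + 3*x*y + x + 3*y**2 - 2*y + 3.
Note: deg(f) ≤ deg(F) = 3; strict inequality happens when F is divisible by Z (lost terms).


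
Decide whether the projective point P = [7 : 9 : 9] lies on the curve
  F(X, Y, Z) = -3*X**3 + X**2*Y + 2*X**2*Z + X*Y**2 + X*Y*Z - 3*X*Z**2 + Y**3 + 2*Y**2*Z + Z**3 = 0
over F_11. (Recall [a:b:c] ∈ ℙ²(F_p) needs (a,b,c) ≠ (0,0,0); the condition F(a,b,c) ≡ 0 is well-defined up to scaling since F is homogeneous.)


F(7,9,9) ≡ 3 (mod 11); P is NOT on the curve.

Evaluate F(7, 9, 9) term-by-term (mod 11).
  -3*X**3 ↦ -3·343·1·1 = -1029
  X**2*Y ↦ 1·49·9·1 = 441
  2*X**2*Z ↦ 2·49·1·9 = 882
  X*Y**2 ↦ 1·7·81·1 = 567
  X*Y*Z ↦ 1·7·9·9 = 567
  -3*X*Z**2 ↦ -3·7·1·81 = -1701
  Y**3 ↦ 1·1·729·1 = 729
  2*Y**2*Z ↦ 2·1·81·9 = 1458
  Z**3 ↦ 1·1·1·729 = 729
Sum: F(7, 9, 9) = (-1029) + (441) + (882) + (567) + (567) + (-1701) + (729) + (1458) + (729) = 2643.
Reducing mod 11: 2643 ≡ 3 (mod 11).
Since F(a, b, c) ≡ 3 ≠ 0 (mod 11), P does NOT lie on the curve.


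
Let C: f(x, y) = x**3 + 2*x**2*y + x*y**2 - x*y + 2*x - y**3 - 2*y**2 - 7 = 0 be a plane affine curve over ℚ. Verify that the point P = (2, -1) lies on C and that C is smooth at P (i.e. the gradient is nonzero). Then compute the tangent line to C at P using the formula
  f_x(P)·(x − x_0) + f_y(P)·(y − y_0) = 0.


Tangent line at P: 8*x + 3*y - 13 = 0.

Step 1: f(2, -1) = 0, so P lies on C.
Step 2: partial derivatives
  f_x(x, y) = 3*x**2 + 4*x*y + y**2 - y + 2, f_y(x, y) = 2*x**2 + 2*x*y - x - 3*y**2 - 4*y.
  f_x(P) = 8, f_y(P) = 3 (gradient nonzero, so P is smooth).
Step 3: tangent line at P: 8·(x − 2) + 3·(y − -1) = 0.
Expanding: 8*x + 3*y - 13 = 0.


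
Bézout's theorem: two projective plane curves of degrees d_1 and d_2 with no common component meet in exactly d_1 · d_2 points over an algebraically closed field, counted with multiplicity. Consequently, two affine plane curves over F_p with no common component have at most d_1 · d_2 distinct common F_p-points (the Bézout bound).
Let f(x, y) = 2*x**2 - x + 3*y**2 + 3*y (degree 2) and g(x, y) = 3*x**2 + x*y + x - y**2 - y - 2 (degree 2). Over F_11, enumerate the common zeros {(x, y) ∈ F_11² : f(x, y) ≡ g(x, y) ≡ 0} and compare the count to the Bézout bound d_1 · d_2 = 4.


Common zeros: {(2, 4)}; count = 1; Bézout bound = 4.

deg(f) = 2, deg(g) = 2, so Bézout bound = 4.
Scan x ∈ F_11. For each x, list the y ∈ F_11 with f(x, y) ≡ 0 and those with g(x, y) ≡ 0 (mod 11); the common zeros in that column are the intersection.
  x = 0: f ≡ 0 at y ∈ {0, 10}; g ≡ 0 at y ∈ {4, 6}; common: ∅.
  x = 1: f ≡ 0 at y ∈ ∅; g ≡ 0 at y ∈ ∅; common: ∅.
  x = 2: f ≡ 0 at y ∈ {4, 6}; g ≡ 0 at y ∈ {4, 8}; common: {4}.
  x = 3: f ≡ 0 at y ∈ {2, 8}; g ≡ 0 at y ∈ ∅; common: ∅.
  x = 4: f ≡ 0 at y ∈ {4, 6}; g ≡ 0 at y ∈ {7}; common: ∅.
  x = 5: f ≡ 0 at y ∈ ∅; g ≡ 0 at y ∈ {6, 9}; common: ∅.
  x = 6: f ≡ 0 at y ∈ {0, 10}; g ≡ 0 at y ∈ {8}; common: ∅.
  x = 7: f ≡ 0 at y ∈ ∅; g ≡ 0 at y ∈ ∅; common: ∅.
  x = 8: f ≡ 0 at y ∈ ∅; g ≡ 0 at y ∈ {0, 7}; common: ∅.
  x = 9: f ≡ 0 at y ∈ ∅; g ≡ 0 at y ∈ ∅; common: ∅.
  x = 10: f ≡ 0 at y ∈ ∅; g ≡ 0 at y ∈ {0, 9}; common: ∅.
Collecting: common zeros = {(2, 4)}, so the count is 1.
Comparison with the Bézout bound: 1 ≤ 4 = deg(f)·deg(g), as expected for curves with no common component (the affine F_11-count falls short of the bound because intersections may lie at infinity, over extension fields, or carry multiplicity).


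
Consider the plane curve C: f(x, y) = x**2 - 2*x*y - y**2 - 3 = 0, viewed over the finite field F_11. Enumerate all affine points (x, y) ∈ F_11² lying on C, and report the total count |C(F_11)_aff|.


Affine F_11-points: {(2, 2), (2, 5), (3, 6), (3, 10), (5, 0), (5, 1), (6, 0), (6, 10), (8, 1), (8, 5), (9, 6), (9, 9)}; count = 12.

For each of the 121 pairs (x, y) ∈ F_11², evaluate f(x, y) mod 11. Record the zeros.
  x = 0: [0↦8, 1↦7, 2↦4, 3↦10, 4↦3, 5↦5, 6↦5, 7↦3, 8↦10, 9↦4, 10↦7]  zeros at y ∈ ∅
  x = 1: [0↦9, 1↦6, 2↦1, 3↦5, 4↦7, 5↦7, 6↦5, 7↦1, 8↦6, 9↦9, 10↦10]  zeros at y ∈ ∅
  x = 2: [0↦1, 1↦7, 2↦0, 3↦2, 4↦2, 5↦0, 6↦7, 7↦1, 8↦4, 9↦5, 10↦4]  zeros at y ∈ {2, 5}
  x = 3: [0↦6, 1↦10, 2↦1, 3↦1, 4↦10, 5↦6, 6↦0, 7↦3, 8↦4, 9↦3, 10↦0]  zeros at y ∈ {6, 10}
  x = 4: [0↦2, 1↦4, 2↦4, 3↦2, 4↦9, 5↦3, 6↦6, 7↦7, 8↦6, 9↦3, 10↦9]  zeros at y ∈ ∅
  x = 5: [0↦0, 1↦0, 2↦9, 3↦5, 4↦10, 5↦2, 6↦3, 7↦2, 8↦10, 9↦5, 10↦9]  zeros at y ∈ {0, 1}
  x = 6: [0↦0, 1↦9, 2↦5, 3↦10, 4↦2, 5↦3, 6↦2, 7↦10, 8↦5, 9↦9, 10↦0]  zeros at y ∈ {0, 10}
  x = 7: [0↦2, 1↦9, 2↦3, 3↦6, 4↦7, 5↦6, 6↦3, 7↦9, 8↦2, 9↦4, 10↦4]  zeros at y ∈ ∅
  x = 8: [0↦6, 1↦0, 2↦3, 3↦4, 4↦3, 5↦0, 6↦6, 7↦10, 8↦1, 9↦1, 10↦10]  zeros at y ∈ {1, 5}
  x = 9: [0↦1, 1↦4, 2↦5, 3↦4, 4↦1, 5↦7, 6↦0, 7↦2, 8↦2, 9↦0, 10↦7]  zeros at y ∈ {6, 9}
  x = 10: [0↦9, 1↦10, 2↦9, 3↦6, 4↦1, 5↦5, 6↦7, 7↦7, 8↦5, 9↦1, 10↦6]  zeros at y ∈ ∅
Collecting zeros: affine points = {(2, 2), (2, 5), (3, 6), (3, 10), (5, 0), (5, 1), (6, 0), (6, 10), (8, 1), (8, 5), (9, 6), (9, 9)}.
Total count |C(F_11)_aff| = 12.


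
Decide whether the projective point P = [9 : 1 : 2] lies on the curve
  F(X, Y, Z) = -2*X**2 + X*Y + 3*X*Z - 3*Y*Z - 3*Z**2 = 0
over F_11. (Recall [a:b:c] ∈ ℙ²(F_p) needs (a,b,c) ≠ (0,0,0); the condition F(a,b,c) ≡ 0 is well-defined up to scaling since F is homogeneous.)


F(9,1,2) ≡ 4 (mod 11); P is NOT on the curve.

Evaluate F(9, 1, 2) term-by-term (mod 11).
  -2*X**2 ↦ -2·81·1·1 = -162
  X*Y ↦ 1·9·1·1 = 9
  3*X*Z ↦ 3·9·1·2 = 54
  -3*Y*Z ↦ -3·1·1·2 = -6
  -3*Z**2 ↦ -3·1·1·4 = -12
Sum: F(9, 1, 2) = (-162) + (9) + (54) + (-6) + (-12) = -117.
Reducing mod 11: -117 ≡ 4 (mod 11).
Since F(a, b, c) ≡ 4 ≠ 0 (mod 11), P does NOT lie on the curve.


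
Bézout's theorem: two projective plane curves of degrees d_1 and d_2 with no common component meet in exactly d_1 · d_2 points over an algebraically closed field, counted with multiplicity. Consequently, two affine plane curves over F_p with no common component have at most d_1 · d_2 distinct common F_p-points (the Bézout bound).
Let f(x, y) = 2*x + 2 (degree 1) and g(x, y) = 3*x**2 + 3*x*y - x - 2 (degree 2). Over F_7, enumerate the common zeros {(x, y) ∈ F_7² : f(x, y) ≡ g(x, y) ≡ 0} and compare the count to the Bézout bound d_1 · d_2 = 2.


Common zeros: {(6, 3)}; count = 1; Bézout bound = 2.

deg(f) = 1, deg(g) = 2, so Bézout bound = 2.
Scan x ∈ F_7. For each x, list the y ∈ F_7 with f(x, y) ≡ 0 and those with g(x, y) ≡ 0 (mod 7); the common zeros in that column are the intersection.
  x = 0: f ≡ 0 at y ∈ ∅; g ≡ 0 at y ∈ ∅; common: ∅.
  x = 1: f ≡ 0 at y ∈ ∅; g ≡ 0 at y ∈ {0}; common: ∅.
  x = 2: f ≡ 0 at y ∈ ∅; g ≡ 0 at y ∈ {1}; common: ∅.
  x = 3: f ≡ 0 at y ∈ ∅; g ≡ 0 at y ∈ {3}; common: ∅.
  x = 4: f ≡ 0 at y ∈ ∅; g ≡ 0 at y ∈ {0}; common: ∅.
  x = 5: f ≡ 0 at y ∈ ∅; g ≡ 0 at y ∈ {2}; common: ∅.
  x = 6: f ≡ 0 at y ∈ {0, 1, 2, 3, 4, 5, 6}; g ≡ 0 at y ∈ {3}; common: {3}.
Collecting: common zeros = {(6, 3)}, so the count is 1.
Comparison with the Bézout bound: 1 ≤ 2 = deg(f)·deg(g), as expected for curves with no common component (the affine F_7-count falls short of the bound because intersections may lie at infinity, over extension fields, or carry multiplicity).


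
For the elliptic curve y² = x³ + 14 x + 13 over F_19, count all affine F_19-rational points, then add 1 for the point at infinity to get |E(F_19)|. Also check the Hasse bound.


Affine points = {(1, 3), (1, 16), (2, 7), (2, 12), (3, 5), (3, 14), (4, 0), (6, 3), (6, 16), (7, 6), (7, 13), (11, 4), (11, 15), (12, 3), (12, 16), (13, 6), (13, 13), (15, 8), (15, 11), (16, 1), (16, 18), (18, 6), (18, 13)}; affine count = 23; |E(F_19)| = 24.

Discriminant check: Δ ∝ 4a³ + 27b² = 4·14³ + 27·13² = 4·2744 + 27·169 ≡ 16 (mod 19). Nonzero ⇒ E is nonsingular.
For each x ∈ F_19, compute rhs = x³ + 14·x + 13 mod 19, then count y ∈ F_19 with y² ≡ rhs.
  x = 0: rhs = 13, matching y values: none (0 points).
  x = 1: rhs = 9, matching y values: 3, 16 (2 points).
  x = 2: rhs = 11, matching y values: 7, 12 (2 points).
  x = 3: rhs = 6, matching y values: 5, 14 (2 points).
  x = 4: rhs = 0, matching y values: 0 (1 points).
  x = 5: rhs = 18, matching y values: none (0 points).
  x = 6: rhs = 9, matching y values: 3, 16 (2 points).
  x = 7: rhs = 17, matching y values: 6, 13 (2 points).
  x = 8: rhs = 10, matching y values: none (0 points).
  x = 9: rhs = 13, matching y values: none (0 points).
  x = 10: rhs = 13, matching y values: none (0 points).
  x = 11: rhs = 16, matching y values: 4, 15 (2 points).
  x = 12: rhs = 9, matching y values: 3, 16 (2 points).
  x = 13: rhs = 17, matching y values: 6, 13 (2 points).
  x = 14: rhs = 8, matching y values: none (0 points).
  x = 15: rhs = 7, matching y values: 8, 11 (2 points).
  x = 16: rhs = 1, matching y values: 1, 18 (2 points).
  x = 17: rhs = 15, matching y values: none (0 points).
  x = 18: rhs = 17, matching y values: 6, 13 (2 points).
Total affine count: 23.
Full point count |E(F_19)| = 23 + 1 = 24.
Hasse bound: |24 − (19+1)| = |4| = 4 ≤ 2√19 ≈ 8.7178 ✓.


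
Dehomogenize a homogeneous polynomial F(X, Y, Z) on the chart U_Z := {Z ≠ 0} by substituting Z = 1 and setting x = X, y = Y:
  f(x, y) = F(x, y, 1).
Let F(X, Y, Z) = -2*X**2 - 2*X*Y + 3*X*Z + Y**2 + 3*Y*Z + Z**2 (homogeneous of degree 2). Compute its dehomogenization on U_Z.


f(x, y) = -2*x**2 - 2*x*y + 3*x + y**2 + 3*y + 1

On U_Z we set Z = 1. Each monomial c·X^i·Y^j·Z^k in F becomes c·x^i·y^j·1^k = c·x^i·y^j.
Substituting Z = 1: F(X, Y, 1) = -2*x**2 - 2*x*y + 3*x + y**2 + 3*y + 1.
Note: deg(f) ≤ deg(F) = 2; strict inequality happens when F is divisible by Z (lost terms).


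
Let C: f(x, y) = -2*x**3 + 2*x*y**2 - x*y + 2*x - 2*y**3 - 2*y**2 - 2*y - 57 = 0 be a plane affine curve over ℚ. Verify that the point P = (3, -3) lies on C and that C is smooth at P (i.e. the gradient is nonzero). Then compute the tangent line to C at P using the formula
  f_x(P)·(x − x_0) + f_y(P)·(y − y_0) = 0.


Tangent line at P: -31*x - 83*y - 156 = 0.

Step 1: f(3, -3) = 0, so P lies on C.
Step 2: partial derivatives
  f_x(x, y) = -6*x**2 + 2*y**2 - y + 2, f_y(x, y) = 4*x*y - x - 6*y**2 - 4*y - 2.
  f_x(P) = -31, f_y(P) = -83 (gradient nonzero, so P is smooth).
Step 3: tangent line at P: -31·(x − 3) + -83·(y − -3) = 0.
Expanding: -31*x - 83*y - 156 = 0.


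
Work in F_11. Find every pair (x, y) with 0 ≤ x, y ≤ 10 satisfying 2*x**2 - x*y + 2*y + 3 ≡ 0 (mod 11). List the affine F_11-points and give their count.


Affine F_11-points: {(0, 4), (1, 6), (2, 0), (2, 1), (2, 2), (2, 3), (2, 4), (2, 5), (2, 6), (2, 7), (2, 8), (2, 9), (2, 10), (3, 10), (4, 1), (5, 3), (6, 5), (7, 7), (8, 9), (9, 0), (10, 2)}; count = 21.

For each of the 121 pairs (x, y) ∈ F_11², evaluate f(x, y) mod 11. Record the zeros.
  x = 0: [0↦3, 1↦5, 2↦7, 3↦9, 4↦0, 5↦2, 6↦4, 7↦6, 8↦8, 9↦10, 10↦1]  zeros at y ∈ {4}
  x = 1: [0↦5, 1↦6, 2↦7, 3↦8, 4↦9, 5↦10, 6↦0, 7↦1, 8↦2, 9↦3, 10↦4]  zeros at y ∈ {6}
  x = 2: [0↦0, 1↦0, 2↦0, 3↦0, 4↦0, 5↦0, 6↦0, 7↦0, 8↦0, 9↦0, 10↦0]  zeros at y ∈ {0, 1, 2, 3, 4, 5, 6, 7, 8, 9, 10}
  x = 3: [0↦10, 1↦9, 2↦8, 3↦7, 4↦6, 5↦5, 6↦4, 7↦3, 8↦2, 9↦1, 10↦0]  zeros at y ∈ {10}
  x = 4: [0↦2, 1↦0, 2↦9, 3↦7, 4↦5, 5↦3, 6↦1, 7↦10, 8↦8, 9↦6, 10↦4]  zeros at y ∈ {1}
  x = 5: [0↦9, 1↦6, 2↦3, 3↦0, 4↦8, 5↦5, 6↦2, 7↦10, 8↦7, 9↦4, 10↦1]  zeros at y ∈ {3}
  x = 6: [0↦9, 1↦5, 2↦1, 3↦8, 4↦4, 5↦0, 6↦7, 7↦3, 8↦10, 9↦6, 10↦2]  zeros at y ∈ {5}
  x = 7: [0↦2, 1↦8, 2↦3, 3↦9, 4↦4, 5↦10, 6↦5, 7↦0, 8↦6, 9↦1, 10↦7]  zeros at y ∈ {7}
  x = 8: [0↦10, 1↦4, 2↦9, 3↦3, 4↦8, 5↦2, 6↦7, 7↦1, 8↦6, 9↦0, 10↦5]  zeros at y ∈ {9}
  x = 9: [0↦0, 1↦4, 2↦8, 3↦1, 4↦5, 5↦9, 6↦2, 7↦6, 8↦10, 9↦3, 10↦7]  zeros at y ∈ {0}
  x = 10: [0↦5, 1↦8, 2↦0, 3↦3, 4↦6, 5↦9, 6↦1, 7↦4, 8↦7, 9↦10, 10↦2]  zeros at y ∈ {2}
Collecting zeros: affine points = {(0, 4), (1, 6), (2, 0), (2, 1), (2, 2), (2, 3), (2, 4), (2, 5), (2, 6), (2, 7), (2, 8), (2, 9), (2, 10), (3, 10), (4, 1), (5, 3), (6, 5), (7, 7), (8, 9), (9, 0), (10, 2)}.
Total count |C(F_11)_aff| = 21.
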